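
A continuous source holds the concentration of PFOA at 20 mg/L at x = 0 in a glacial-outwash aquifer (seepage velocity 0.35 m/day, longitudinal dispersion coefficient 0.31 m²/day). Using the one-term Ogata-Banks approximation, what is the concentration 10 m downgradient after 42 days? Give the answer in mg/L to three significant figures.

For a continuous step input, C/C₀ ≈ ½·erfc((x−vt)/(2√(Dt))).
vt = 0.35 × 42 = 14.7 m and 2√(Dt) = 2√(0.31 × 42) = 7.217 m.
Argument (x−vt)/(2√(Dt)) = (10 − 14.7)/7.217 = -0.6512; ½·erfc(-0.6512) = 0.8215.
C = 20 × 0.8215 = 16.4 mg/L.

16.4 mg/L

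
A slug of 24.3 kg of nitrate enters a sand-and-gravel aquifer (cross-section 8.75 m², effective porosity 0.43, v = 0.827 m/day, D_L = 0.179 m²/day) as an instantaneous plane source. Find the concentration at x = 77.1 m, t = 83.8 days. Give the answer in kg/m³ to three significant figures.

0.171 kg/m³

For an instantaneous plane source, C(x,t) = M/(n_e·A·√(4πDt)) · exp(−(x−vt)²/(4Dt)), with n_e·A the pore (flow) area.
Plume center vt = 0.827 × 83.8 = 69.3026 m, so the well at 77.1 m is 7.7974 m downgradient of the peak.
√(4πDt) = 13.73 m, giving peak height M/(n_e·A·√(4πDt)) = 24.3/(0.43 × 8.75 × 13.73) = 0.4704 kg/m³.
(x−vt)²/(4Dt) = (7.7974)²/(4 × 0.179 × 83.8) = 1.013; exp(−1.013) = 0.3631.
C = 0.4704 × 0.3631 = 0.171 kg/m³.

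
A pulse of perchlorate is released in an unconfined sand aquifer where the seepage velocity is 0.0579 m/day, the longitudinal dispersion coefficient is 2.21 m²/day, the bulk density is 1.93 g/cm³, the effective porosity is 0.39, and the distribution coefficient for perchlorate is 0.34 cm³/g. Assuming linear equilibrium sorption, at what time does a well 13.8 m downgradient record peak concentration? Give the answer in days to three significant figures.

Retardation factor R = 1 + ρ_b·K_d/n = 1 + 1.93 × 0.34/0.39 = 2.683.
Sorption retards both mechanisms: v_R = v/R = 0.02158 m/day, D_R = D/R = 0.8237 m²/day.
Peak time from v_R²t² + 2D_R t − x² = 0: t = (√(D_R² + v_R²x²) − D_R)/v_R².
√(D_R² + v_R²x²) = √(0.8237² + 0.02158² × 13.8²) = 0.8759; v_R² = 0.0004657.
t = (0.8759 − 0.8237)/0.0004657 = 112 days.

112 days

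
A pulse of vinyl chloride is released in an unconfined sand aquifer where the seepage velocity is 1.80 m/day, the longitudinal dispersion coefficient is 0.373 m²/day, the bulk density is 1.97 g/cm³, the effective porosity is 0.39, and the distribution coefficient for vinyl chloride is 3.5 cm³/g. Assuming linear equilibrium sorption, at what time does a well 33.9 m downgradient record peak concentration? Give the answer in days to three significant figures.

Retardation factor R = 1 + ρ_b·K_d/n = 1 + 1.97 × 3.5/0.39 = 18.68.
Sorption retards both mechanisms: v_R = v/R = 0.09636 m/day, D_R = D/R = 0.01997 m²/day.
Peak time from v_R²t² + 2D_R t − x² = 0: t = (√(D_R² + v_R²x²) − D_R)/v_R².
√(D_R² + v_R²x²) = √(0.01997² + 0.09636² × 33.9²) = 3.267; v_R² = 0.009285.
t = (3.267 − 0.01997)/0.009285 = 350 days.

350 days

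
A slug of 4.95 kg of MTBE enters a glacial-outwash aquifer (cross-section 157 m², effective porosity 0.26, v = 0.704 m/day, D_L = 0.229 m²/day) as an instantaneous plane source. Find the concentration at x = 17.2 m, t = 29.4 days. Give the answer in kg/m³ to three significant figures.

For an instantaneous plane source, C(x,t) = M/(n_e·A·√(4πDt)) · exp(−(x−vt)²/(4Dt)), with n_e·A the pore (flow) area.
Plume center vt = 0.704 × 29.4 = 20.6976 m, so the well at 17.2 m is 3.4976 m upgradient of the peak.
√(4πDt) = 9.198 m, giving peak height M/(n_e·A·√(4πDt)) = 4.95/(0.26 × 157 × 9.198) = 0.01318 kg/m³.
(x−vt)²/(4Dt) = (-3.4976)²/(4 × 0.229 × 29.4) = 0.4543; exp(−0.4543) = 0.6349.
C = 0.01318 × 0.6349 = 0.00837 kg/m³.

0.00837 kg/m³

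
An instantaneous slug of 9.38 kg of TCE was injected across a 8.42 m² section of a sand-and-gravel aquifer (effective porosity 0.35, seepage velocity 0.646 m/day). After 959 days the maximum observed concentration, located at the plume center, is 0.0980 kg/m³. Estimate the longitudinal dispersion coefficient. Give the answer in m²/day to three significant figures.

At the plume center C_max = M/(n_e·A·√(4πDt)), so D = M²/(4πt·(n_e·A·C_max)²).
n_e·A·C_max = 0.35 × 8.42 × 0.0980 = 0.2888 kg/m.
D = 9.38²/(4π × 959 × 0.2888²) = 0.0875 m²/day.

0.0875 m²/day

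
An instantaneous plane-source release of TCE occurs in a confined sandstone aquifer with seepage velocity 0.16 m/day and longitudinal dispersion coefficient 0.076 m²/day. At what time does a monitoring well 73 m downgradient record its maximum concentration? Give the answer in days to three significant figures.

For the 1D instantaneous-source solution, setting ∂C/∂t = 0 at fixed x gives v²t² + 2Dt − x² = 0, so t = (√(D² + v²x²) − D)/v².
√(D² + v²x²) = √(0.076² + 0.16² × 73²) = 11.68; v² = 0.0256.
t = (11.68 − 0.076)/0.0256 = 453 days (vs. the pure-advection estimate x/v = 456 d).

453 days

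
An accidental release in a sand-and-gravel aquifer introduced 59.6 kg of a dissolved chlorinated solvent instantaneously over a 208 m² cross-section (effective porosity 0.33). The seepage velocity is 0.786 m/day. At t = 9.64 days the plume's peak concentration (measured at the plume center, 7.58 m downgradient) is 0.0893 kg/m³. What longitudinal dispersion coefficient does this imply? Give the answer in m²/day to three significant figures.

At the plume center C_max = M/(n_e·A·√(4πDt)), so D = M²/(4πt·(n_e·A·C_max)²).
n_e·A·C_max = 0.33 × 208 × 0.0893 = 6.130 kg/m.
D = 59.6²/(4π × 9.64 × 6.130²) = 0.780 m²/day.

0.780 m²/day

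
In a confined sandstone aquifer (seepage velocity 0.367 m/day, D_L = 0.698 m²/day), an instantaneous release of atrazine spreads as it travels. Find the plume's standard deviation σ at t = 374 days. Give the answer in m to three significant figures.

Dispersive spreading gives a Gaussian with σ² = 2Dt; advection only shifts the center.
σ = √(2 × 0.698 × 374) = 22.8 m.

22.8 m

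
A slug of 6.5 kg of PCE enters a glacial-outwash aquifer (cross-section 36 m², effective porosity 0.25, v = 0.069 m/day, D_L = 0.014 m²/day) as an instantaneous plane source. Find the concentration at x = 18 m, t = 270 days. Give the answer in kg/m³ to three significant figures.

0.102 kg/m³

For an instantaneous plane source, C(x,t) = M/(n_e·A·√(4πDt)) · exp(−(x−vt)²/(4Dt)), with n_e·A the pore (flow) area.
Plume center vt = 0.069 × 270 = 18.63 m, so the well at 18 m is 0.63 m upgradient of the peak.
√(4πDt) = 6.892 m, giving peak height M/(n_e·A·√(4πDt)) = 6.5/(0.25 × 36 × 6.892) = 0.1048 kg/m³.
(x−vt)²/(4Dt) = (-0.63)²/(4 × 0.014 × 270) = 0.02625; exp(−0.02625) = 0.9741.
C = 0.1048 × 0.9741 = 0.102 kg/m³.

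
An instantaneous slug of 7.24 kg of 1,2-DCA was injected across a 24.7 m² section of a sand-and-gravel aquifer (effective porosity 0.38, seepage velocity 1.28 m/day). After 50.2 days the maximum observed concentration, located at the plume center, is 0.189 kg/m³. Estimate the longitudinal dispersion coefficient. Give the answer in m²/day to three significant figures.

0.0264 m²/day

At the plume center C_max = M/(n_e·A·√(4πDt)), so D = M²/(4πt·(n_e·A·C_max)²).
n_e·A·C_max = 0.38 × 24.7 × 0.189 = 1.774 kg/m.
D = 7.24²/(4π × 50.2 × 1.774²) = 0.0264 m²/day.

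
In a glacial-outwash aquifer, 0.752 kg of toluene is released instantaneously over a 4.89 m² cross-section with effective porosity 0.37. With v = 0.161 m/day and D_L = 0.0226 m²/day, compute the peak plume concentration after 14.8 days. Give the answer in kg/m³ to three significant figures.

The peak of an instantaneous 1D plume sits at x = vt; there the Gaussian factor is 1 and C_max = M/(n_e·A·√(4πDt)), where n_e·A is the pore area the mass is dissolved in.
√(4πDt) = √(4π × 0.0226 × 14.8) = 2.050 m, so C_max = 0.752/(0.37 × 4.89 × 2.050) = 0.203 kg/m³.

0.203 kg/m³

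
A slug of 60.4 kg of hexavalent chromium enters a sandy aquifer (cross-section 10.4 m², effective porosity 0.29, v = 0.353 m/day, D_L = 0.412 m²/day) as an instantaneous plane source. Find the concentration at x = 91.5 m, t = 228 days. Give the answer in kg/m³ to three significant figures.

For an instantaneous plane source, C(x,t) = M/(n_e·A·√(4πDt)) · exp(−(x−vt)²/(4Dt)), with n_e·A the pore (flow) area.
Plume center vt = 0.353 × 228 = 80.484 m, so the well at 91.5 m is 11.016 m downgradient of the peak.
√(4πDt) = 34.36 m, giving peak height M/(n_e·A·√(4πDt)) = 60.4/(0.29 × 10.4 × 34.36) = 0.5828 kg/m³.
(x−vt)²/(4Dt) = (11.016)²/(4 × 0.412 × 228) = 0.3230; exp(−0.3230) = 0.7240.
C = 0.5828 × 0.7240 = 0.422 kg/m³.

0.422 kg/m³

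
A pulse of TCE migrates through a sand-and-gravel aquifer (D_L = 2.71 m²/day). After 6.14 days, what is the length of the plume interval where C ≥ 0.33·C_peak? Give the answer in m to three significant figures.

The plume is Gaussian with σ = √(2Dt) = √(2 × 2.71 × 6.14) = 5.769 m.
C/C_peak = exp(−Δx²/(2σ²)) = 0.33 ⇒ Δx = σ·√(−2 ln 0.33) = 5.769 × 1.489 = 8.590 m.
Width = 2Δx = 17.2 m.

17.2 m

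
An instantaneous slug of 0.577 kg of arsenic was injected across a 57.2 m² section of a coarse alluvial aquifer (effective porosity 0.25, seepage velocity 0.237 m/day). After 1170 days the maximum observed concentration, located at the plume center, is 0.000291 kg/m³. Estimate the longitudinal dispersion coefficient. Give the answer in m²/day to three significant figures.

At the plume center C_max = M/(n_e·A·√(4πDt)), so D = M²/(4πt·(n_e·A·C_max)²).
n_e·A·C_max = 0.25 × 57.2 × 0.000291 = 0.004161 kg/m.
D = 0.577²/(4π × 1170 × 0.004161²) = 1.31 m²/day.

1.31 m²/day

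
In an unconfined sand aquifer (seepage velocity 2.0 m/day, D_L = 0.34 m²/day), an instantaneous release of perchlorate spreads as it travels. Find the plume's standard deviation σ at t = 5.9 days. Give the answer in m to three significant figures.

Dispersive spreading gives a Gaussian with σ² = 2Dt; advection only shifts the center.
σ = √(2 × 0.34 × 5.9) = 2.00 m.

2.00 m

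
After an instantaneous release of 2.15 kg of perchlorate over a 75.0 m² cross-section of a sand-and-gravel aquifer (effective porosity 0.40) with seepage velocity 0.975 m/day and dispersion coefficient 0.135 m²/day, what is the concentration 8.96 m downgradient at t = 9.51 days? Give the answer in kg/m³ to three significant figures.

0.0175 kg/m³

For an instantaneous plane source, C(x,t) = M/(n_e·A·√(4πDt)) · exp(−(x−vt)²/(4Dt)), with n_e·A the pore (flow) area.
Plume center vt = 0.975 × 9.51 = 9.27225 m, so the well at 8.96 m is 0.31225 m upgradient of the peak.
√(4πDt) = 4.017 m, giving peak height M/(n_e·A·√(4πDt)) = 2.15/(0.40 × 75.0 × 4.017) = 0.01784 kg/m³.
(x−vt)²/(4Dt) = (-0.31225)²/(4 × 0.135 × 9.51) = 0.01899; exp(−0.01899) = 0.9812.
C = 0.01784 × 0.9812 = 0.0175 kg/m³.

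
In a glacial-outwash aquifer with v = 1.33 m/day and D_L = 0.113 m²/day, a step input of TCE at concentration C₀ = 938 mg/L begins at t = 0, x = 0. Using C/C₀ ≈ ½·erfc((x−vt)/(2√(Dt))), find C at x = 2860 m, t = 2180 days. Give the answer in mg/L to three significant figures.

902 mg/L

For a continuous step input, C/C₀ ≈ ½·erfc((x−vt)/(2√(Dt))).
vt = 1.33 × 2180 = 2899.4 m and 2√(Dt) = 2√(0.113 × 2180) = 31.39 m.
Argument (x−vt)/(2√(Dt)) = (2860 − 2899.4)/31.39 = -1.255; ½·erfc(-1.255) = 0.9620.
C = 938 × 0.9620 = 902 mg/L.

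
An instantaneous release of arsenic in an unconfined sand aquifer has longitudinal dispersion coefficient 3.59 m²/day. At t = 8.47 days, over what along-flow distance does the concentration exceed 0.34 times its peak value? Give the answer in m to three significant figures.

The plume is Gaussian with σ = √(2Dt) = √(2 × 3.59 × 8.47) = 7.798 m.
C/C_peak = exp(−Δx²/(2σ²)) = 0.34 ⇒ Δx = σ·√(−2 ln 0.34) = 7.798 × 1.469 = 11.46 m.
Width = 2Δx = 22.9 m.

22.9 m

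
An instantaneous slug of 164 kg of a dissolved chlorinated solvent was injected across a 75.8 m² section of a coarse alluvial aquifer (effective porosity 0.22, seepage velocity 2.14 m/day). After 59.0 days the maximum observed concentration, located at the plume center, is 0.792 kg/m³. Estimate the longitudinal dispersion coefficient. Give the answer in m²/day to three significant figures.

At the plume center C_max = M/(n_e·A·√(4πDt)), so D = M²/(4πt·(n_e·A·C_max)²).
n_e·A·C_max = 0.22 × 75.8 × 0.792 = 13.21 kg/m.
D = 164²/(4π × 59.0 × 13.21²) = 0.208 m²/day.

0.208 m²/day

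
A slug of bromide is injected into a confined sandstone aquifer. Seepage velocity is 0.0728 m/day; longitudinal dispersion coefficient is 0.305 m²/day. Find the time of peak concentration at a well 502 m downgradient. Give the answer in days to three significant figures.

6840 days

For the 1D instantaneous-source solution, setting ∂C/∂t = 0 at fixed x gives v²t² + 2Dt − x² = 0, so t = (√(D² + v²x²) − D)/v².
√(D² + v²x²) = √(0.305² + 0.0728² × 502²) = 36.55; v² = 0.00529984.
t = (36.55 − 0.305)/0.00529984 = 6840 days (vs. the pure-advection estimate x/v = 6900 d).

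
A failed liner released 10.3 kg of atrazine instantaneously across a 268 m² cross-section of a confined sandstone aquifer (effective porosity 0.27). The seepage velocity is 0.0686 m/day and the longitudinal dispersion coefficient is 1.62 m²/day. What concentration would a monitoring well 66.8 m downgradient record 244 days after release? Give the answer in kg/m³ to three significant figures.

0.000414 kg/m³

For an instantaneous plane source, C(x,t) = M/(n_e·A·√(4πDt)) · exp(−(x−vt)²/(4Dt)), with n_e·A the pore (flow) area.
Plume center vt = 0.0686 × 244 = 16.7384 m, so the well at 66.8 m is 50.0616 m downgradient of the peak.
√(4πDt) = 70.48 m, giving peak height M/(n_e·A·√(4πDt)) = 10.3/(0.27 × 268 × 70.48) = 0.002020 kg/m³.
(x−vt)²/(4Dt) = (50.0616)²/(4 × 1.62 × 244) = 1.585; exp(−1.585) = 0.2049.
C = 0.002020 × 0.2049 = 0.000414 kg/m³.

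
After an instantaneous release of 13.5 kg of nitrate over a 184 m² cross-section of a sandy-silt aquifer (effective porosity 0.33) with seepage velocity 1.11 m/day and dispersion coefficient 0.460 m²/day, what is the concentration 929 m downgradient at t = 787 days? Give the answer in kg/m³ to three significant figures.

0.000395 kg/m³

For an instantaneous plane source, C(x,t) = M/(n_e·A·√(4πDt)) · exp(−(x−vt)²/(4Dt)), with n_e·A the pore (flow) area.
Plume center vt = 1.11 × 787 = 873.57 m, so the well at 929 m is 55.43 m downgradient of the peak.
√(4πDt) = 67.45 m, giving peak height M/(n_e·A·√(4πDt)) = 13.5/(0.33 × 184 × 67.45) = 0.003296 kg/m³.
(x−vt)²/(4Dt) = (55.43)²/(4 × 0.460 × 787) = 2.122; exp(−2.122) = 0.1198.
C = 0.003296 × 0.1198 = 0.000395 kg/m³.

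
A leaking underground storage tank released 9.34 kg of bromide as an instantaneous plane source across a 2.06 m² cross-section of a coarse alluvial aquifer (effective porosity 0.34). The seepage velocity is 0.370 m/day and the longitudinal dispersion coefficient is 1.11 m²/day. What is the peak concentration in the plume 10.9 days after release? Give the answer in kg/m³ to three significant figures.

1.08 kg/m³

The peak of an instantaneous 1D plume sits at x = vt; there the Gaussian factor is 1 and C_max = M/(n_e·A·√(4πDt)), where n_e·A is the pore area the mass is dissolved in.
√(4πDt) = √(4π × 1.11 × 10.9) = 12.33 m, so C_max = 9.34/(0.34 × 2.06 × 12.33) = 1.08 kg/m³.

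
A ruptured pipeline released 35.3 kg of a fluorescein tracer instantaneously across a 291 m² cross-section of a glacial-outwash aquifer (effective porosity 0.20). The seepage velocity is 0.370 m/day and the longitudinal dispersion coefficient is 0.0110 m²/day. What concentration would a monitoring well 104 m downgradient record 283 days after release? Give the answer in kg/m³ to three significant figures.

For an instantaneous plane source, C(x,t) = M/(n_e·A·√(4πDt)) · exp(−(x−vt)²/(4Dt)), with n_e·A the pore (flow) area.
Plume center vt = 0.370 × 283 = 104.71 m, so the well at 104 m is 0.71 m upgradient of the peak.
√(4πDt) = 6.255 m, giving peak height M/(n_e·A·√(4πDt)) = 35.3/(0.20 × 291 × 6.255) = 0.09697 kg/m³.
(x−vt)²/(4Dt) = (-0.71)²/(4 × 0.0110 × 283) = 0.04048; exp(−0.04048) = 0.9603.
C = 0.09697 × 0.9603 = 0.0931 kg/m³.

0.0931 kg/m³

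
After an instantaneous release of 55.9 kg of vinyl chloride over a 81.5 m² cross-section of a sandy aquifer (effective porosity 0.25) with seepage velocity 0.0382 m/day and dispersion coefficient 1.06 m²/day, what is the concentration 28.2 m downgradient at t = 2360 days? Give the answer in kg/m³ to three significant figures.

For an instantaneous plane source, C(x,t) = M/(n_e·A·√(4πDt)) · exp(−(x−vt)²/(4Dt)), with n_e·A the pore (flow) area.
Plume center vt = 0.0382 × 2360 = 90.152 m, so the well at 28.2 m is 61.952 m upgradient of the peak.
√(4πDt) = 177.3 m, giving peak height M/(n_e·A·√(4πDt)) = 55.9/(0.25 × 81.5 × 177.3) = 0.01547 kg/m³.
(x−vt)²/(4Dt) = (-61.952)²/(4 × 1.06 × 2360) = 0.3836; exp(−0.3836) = 0.6814.
C = 0.01547 × 0.6814 = 0.0105 kg/m³.

0.0105 kg/m³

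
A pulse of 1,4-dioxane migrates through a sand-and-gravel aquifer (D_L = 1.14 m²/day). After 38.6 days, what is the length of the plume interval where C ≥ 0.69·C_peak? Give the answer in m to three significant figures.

The plume is Gaussian with σ = √(2Dt) = √(2 × 1.14 × 38.6) = 9.381 m.
C/C_peak = exp(−Δx²/(2σ²)) = 0.69 ⇒ Δx = σ·√(−2 ln 0.69) = 9.381 × 0.8615 = 8.082 m.
Width = 2Δx = 16.2 m.

16.2 m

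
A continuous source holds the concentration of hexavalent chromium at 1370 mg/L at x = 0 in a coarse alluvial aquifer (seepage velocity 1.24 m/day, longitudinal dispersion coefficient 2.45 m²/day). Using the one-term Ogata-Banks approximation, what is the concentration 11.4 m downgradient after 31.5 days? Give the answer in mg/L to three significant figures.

For a continuous step input, C/C₀ ≈ ½·erfc((x−vt)/(2√(Dt))).
vt = 1.24 × 31.5 = 39.06 m and 2√(Dt) = 2√(2.45 × 31.5) = 17.57 m.
Argument (x−vt)/(2√(Dt)) = (11.4 − 39.06)/17.57 = -1.574; ½·erfc(-1.574) = 0.9870.
C = 1370 × 0.9870 = 1350 mg/L.

1350 mg/L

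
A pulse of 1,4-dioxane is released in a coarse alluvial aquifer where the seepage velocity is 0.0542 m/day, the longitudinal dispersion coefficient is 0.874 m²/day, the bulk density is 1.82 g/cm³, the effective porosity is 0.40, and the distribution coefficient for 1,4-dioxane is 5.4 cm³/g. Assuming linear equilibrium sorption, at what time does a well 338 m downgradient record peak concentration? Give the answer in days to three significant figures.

152000 days

Retardation factor R = 1 + ρ_b·K_d/n = 1 + 1.82 × 5.4/0.40 = 25.57.
Sorption retards both mechanisms: v_R = v/R = 0.002120 m/day, D_R = D/R = 0.03418 m²/day.
Peak time from v_R²t² + 2D_R t − x² = 0: t = (√(D_R² + v_R²x²) − D_R)/v_R².
√(D_R² + v_R²x²) = √(0.03418² + 0.002120² × 338²) = 0.7174; v_R² = 4.494e-06.
t = (0.7174 − 0.03418)/4.494e-06 = 152000 days.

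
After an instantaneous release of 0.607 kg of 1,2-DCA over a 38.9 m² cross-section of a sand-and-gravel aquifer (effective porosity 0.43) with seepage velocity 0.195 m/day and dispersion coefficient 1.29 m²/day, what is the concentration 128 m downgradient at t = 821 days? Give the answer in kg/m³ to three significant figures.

For an instantaneous plane source, C(x,t) = M/(n_e·A·√(4πDt)) · exp(−(x−vt)²/(4Dt)), with n_e·A the pore (flow) area.
Plume center vt = 0.195 × 821 = 160.095 m, so the well at 128 m is 32.095 m upgradient of the peak.
√(4πDt) = 115.4 m, giving peak height M/(n_e·A·√(4πDt)) = 0.607/(0.43 × 38.9 × 115.4) = 0.0003145 kg/m³.
(x−vt)²/(4Dt) = (-32.095)²/(4 × 1.29 × 821) = 0.2432; exp(−0.2432) = 0.7841.
C = 0.0003145 × 0.7841 = 0.000247 kg/m³.

0.000247 kg/m³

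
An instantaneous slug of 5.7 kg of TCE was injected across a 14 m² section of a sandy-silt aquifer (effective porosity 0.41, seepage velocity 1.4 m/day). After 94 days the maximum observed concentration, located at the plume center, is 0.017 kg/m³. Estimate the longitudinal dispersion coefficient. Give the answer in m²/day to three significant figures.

2.89 m²/day

At the plume center C_max = M/(n_e·A·√(4πDt)), so D = M²/(4πt·(n_e·A·C_max)²).
n_e·A·C_max = 0.41 × 14 × 0.017 = 0.09758 kg/m.
D = 5.7²/(4π × 94 × 0.09758²) = 2.89 m²/day.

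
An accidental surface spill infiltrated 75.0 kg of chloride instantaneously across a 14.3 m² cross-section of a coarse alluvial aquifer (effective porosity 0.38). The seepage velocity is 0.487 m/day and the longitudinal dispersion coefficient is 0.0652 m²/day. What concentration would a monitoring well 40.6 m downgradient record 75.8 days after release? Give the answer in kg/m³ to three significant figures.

0.881 kg/m³

For an instantaneous plane source, C(x,t) = M/(n_e·A·√(4πDt)) · exp(−(x−vt)²/(4Dt)), with n_e·A the pore (flow) area.
Plume center vt = 0.487 × 75.8 = 36.9146 m, so the well at 40.6 m is 3.6854 m downgradient of the peak.
√(4πDt) = 7.881 m, giving peak height M/(n_e·A·√(4πDt)) = 75.0/(0.38 × 14.3 × 7.881) = 1.751 kg/m³.
(x−vt)²/(4Dt) = (3.6854)²/(4 × 0.0652 × 75.8) = 0.6871; exp(−0.6871) = 0.5030.
C = 1.751 × 0.5030 = 0.881 kg/m³.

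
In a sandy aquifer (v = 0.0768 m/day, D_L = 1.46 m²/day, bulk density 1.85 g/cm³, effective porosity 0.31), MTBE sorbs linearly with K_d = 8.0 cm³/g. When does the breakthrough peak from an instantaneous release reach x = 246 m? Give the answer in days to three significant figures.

Retardation factor R = 1 + ρ_b·K_d/n = 1 + 1.85 × 8.0/0.31 = 48.74.
Sorption retards both mechanisms: v_R = v/R = 0.001576 m/day, D_R = D/R = 0.02995 m²/day.
Peak time from v_R²t² + 2D_R t − x² = 0: t = (√(D_R² + v_R²x²) − D_R)/v_R².
√(D_R² + v_R²x²) = √(0.02995² + 0.001576² × 246²) = 0.3889; v_R² = 2.484e-06.
t = (0.3889 − 0.02995)/2.484e-06 = 145000 days.

145000 days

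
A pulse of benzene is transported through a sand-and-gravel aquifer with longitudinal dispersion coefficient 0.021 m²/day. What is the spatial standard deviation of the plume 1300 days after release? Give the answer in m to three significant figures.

Dispersive spreading gives a Gaussian with σ² = 2Dt; advection only shifts the center.
σ = √(2 × 0.021 × 1300) = 7.39 m.

7.39 m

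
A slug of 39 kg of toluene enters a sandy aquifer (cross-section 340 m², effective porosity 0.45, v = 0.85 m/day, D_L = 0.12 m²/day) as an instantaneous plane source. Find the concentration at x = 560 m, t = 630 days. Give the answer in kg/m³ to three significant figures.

0.00114 kg/m³

For an instantaneous plane source, C(x,t) = M/(n_e·A·√(4πDt)) · exp(−(x−vt)²/(4Dt)), with n_e·A the pore (flow) area.
Plume center vt = 0.85 × 630 = 535.5 m, so the well at 560 m is 24.5 m downgradient of the peak.
√(4πDt) = 30.82 m, giving peak height M/(n_e·A·√(4πDt)) = 39/(0.45 × 340 × 30.82) = 0.008271 kg/m³.
(x−vt)²/(4Dt) = (24.5)²/(4 × 0.12 × 630) = 1.985; exp(−1.985) = 0.1374.
C = 0.008271 × 0.1374 = 0.00114 kg/m³.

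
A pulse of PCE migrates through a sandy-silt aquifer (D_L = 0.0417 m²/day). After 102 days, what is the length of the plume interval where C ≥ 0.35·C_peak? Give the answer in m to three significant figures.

8.45 m

The plume is Gaussian with σ = √(2Dt) = √(2 × 0.0417 × 102) = 2.917 m.
C/C_peak = exp(−Δx²/(2σ²)) = 0.35 ⇒ Δx = σ·√(−2 ln 0.35) = 2.917 × 1.449 = 4.227 m.
Width = 2Δx = 8.45 m.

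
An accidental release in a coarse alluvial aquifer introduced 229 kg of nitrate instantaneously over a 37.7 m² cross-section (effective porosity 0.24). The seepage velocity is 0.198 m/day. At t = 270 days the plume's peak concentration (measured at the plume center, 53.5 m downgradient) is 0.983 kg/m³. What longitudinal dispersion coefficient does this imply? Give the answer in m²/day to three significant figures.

0.195 m²/day

At the plume center C_max = M/(n_e·A·√(4πDt)), so D = M²/(4πt·(n_e·A·C_max)²).
n_e·A·C_max = 0.24 × 37.7 × 0.983 = 8.894 kg/m.
D = 229²/(4π × 270 × 8.894²) = 0.195 m²/day.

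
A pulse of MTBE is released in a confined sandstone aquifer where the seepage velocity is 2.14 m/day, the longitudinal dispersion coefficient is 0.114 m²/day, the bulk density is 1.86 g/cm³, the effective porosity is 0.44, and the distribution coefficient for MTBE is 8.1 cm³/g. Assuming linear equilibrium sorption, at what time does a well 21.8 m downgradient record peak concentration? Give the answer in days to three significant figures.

Retardation factor R = 1 + ρ_b·K_d/n = 1 + 1.86 × 8.1/0.44 = 35.24.
Sorption retards both mechanisms: v_R = v/R = 0.06073 m/day, D_R = D/R = 0.003235 m²/day.
Peak time from v_R²t² + 2D_R t − x² = 0: t = (√(D_R² + v_R²x²) − D_R)/v_R².
√(D_R² + v_R²x²) = √(0.003235² + 0.06073² × 21.8²) = 1.324; v_R² = 0.003688.
t = (1.324 − 0.003235)/0.003688 = 358 days.

358 days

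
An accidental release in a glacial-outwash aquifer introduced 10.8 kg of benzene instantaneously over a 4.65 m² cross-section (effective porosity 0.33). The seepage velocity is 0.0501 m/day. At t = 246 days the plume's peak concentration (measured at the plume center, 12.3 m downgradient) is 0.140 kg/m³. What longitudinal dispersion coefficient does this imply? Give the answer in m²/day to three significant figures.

At the plume center C_max = M/(n_e·A·√(4πDt)), so D = M²/(4πt·(n_e·A·C_max)²).
n_e·A·C_max = 0.33 × 4.65 × 0.140 = 0.2148 kg/m.
D = 10.8²/(4π × 246 × 0.2148²) = 0.818 m²/day.

0.818 m²/day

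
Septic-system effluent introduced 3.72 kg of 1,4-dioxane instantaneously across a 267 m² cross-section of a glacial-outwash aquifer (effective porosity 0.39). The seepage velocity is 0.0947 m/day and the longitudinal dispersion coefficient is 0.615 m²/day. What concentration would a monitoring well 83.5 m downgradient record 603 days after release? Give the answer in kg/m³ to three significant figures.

For an instantaneous plane source, C(x,t) = M/(n_e·A·√(4πDt)) · exp(−(x−vt)²/(4Dt)), with n_e·A the pore (flow) area.
Plume center vt = 0.0947 × 603 = 57.1041 m, so the well at 83.5 m is 26.3959 m downgradient of the peak.
√(4πDt) = 68.27 m, giving peak height M/(n_e·A·√(4πDt)) = 3.72/(0.39 × 267 × 68.27) = 0.0005233 kg/m³.
(x−vt)²/(4Dt) = (26.3959)²/(4 × 0.615 × 603) = 0.4697; exp(−0.4697) = 0.6252.
C = 0.0005233 × 0.6252 = 0.000327 kg/m³.

0.000327 kg/m³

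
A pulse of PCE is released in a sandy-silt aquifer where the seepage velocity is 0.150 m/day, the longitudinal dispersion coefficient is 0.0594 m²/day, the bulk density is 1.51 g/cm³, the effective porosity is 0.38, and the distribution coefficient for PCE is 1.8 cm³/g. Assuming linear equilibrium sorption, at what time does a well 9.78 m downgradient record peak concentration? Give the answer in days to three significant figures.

Retardation factor R = 1 + ρ_b·K_d/n = 1 + 1.51 × 1.8/0.38 = 8.153.
Sorption retards both mechanisms: v_R = v/R = 0.01840 m/day, D_R = D/R = 0.007286 m²/day.
Peak time from v_R²t² + 2D_R t − x² = 0: t = (√(D_R² + v_R²x²) − D_R)/v_R².
√(D_R² + v_R²x²) = √(0.007286² + 0.01840² × 9.78²) = 0.1801; v_R² = 0.0003386.
t = (0.1801 − 0.007286)/0.0003386 = 510 days.

510 days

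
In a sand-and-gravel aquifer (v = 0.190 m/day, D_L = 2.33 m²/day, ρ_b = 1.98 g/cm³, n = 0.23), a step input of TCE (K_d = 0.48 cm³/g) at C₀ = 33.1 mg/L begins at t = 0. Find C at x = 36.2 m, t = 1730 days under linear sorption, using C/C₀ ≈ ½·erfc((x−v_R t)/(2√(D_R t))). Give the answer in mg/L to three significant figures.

Retardation factor R = 1 + ρ_b·K_d/n = 1 + 1.98 × 0.48/0.23 = 5.132.
Sorption retards both mechanisms: v_R = v/R = 0.03702 m/day, D_R = D/R = 0.4540 m²/day.
v_R·t = 0.03702 × 1730 = 64.0446 m; 2√(D_R t) = 56.05 m; argument = (36.2 − 64.0446)/56.05 = -0.4968.
C = C₀ × ½·erfc(-0.4968) = 33.1 × 0.7588 = 25.1 mg/L.

25.1 mg/L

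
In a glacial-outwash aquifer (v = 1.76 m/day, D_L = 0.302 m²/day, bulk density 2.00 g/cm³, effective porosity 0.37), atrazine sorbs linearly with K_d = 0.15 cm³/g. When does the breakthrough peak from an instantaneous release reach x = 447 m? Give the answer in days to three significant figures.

460 days

Retardation factor R = 1 + ρ_b·K_d/n = 1 + 2.00 × 0.15/0.37 = 1.811.
Sorption retards both mechanisms: v_R = v/R = 0.9718 m/day, D_R = D/R = 0.1668 m²/day.
Peak time from v_R²t² + 2D_R t − x² = 0: t = (√(D_R² + v_R²x²) − D_R)/v_R².
√(D_R² + v_R²x²) = √(0.1668² + 0.9718² × 447²) = 434.4; v_R² = 0.9444.
t = (434.4 − 0.1668)/0.9444 = 460 days.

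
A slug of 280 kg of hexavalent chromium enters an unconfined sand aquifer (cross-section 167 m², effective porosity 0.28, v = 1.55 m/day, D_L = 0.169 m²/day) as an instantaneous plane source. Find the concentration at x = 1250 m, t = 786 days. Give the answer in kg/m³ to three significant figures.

0.0221 kg/m³

For an instantaneous plane source, C(x,t) = M/(n_e·A·√(4πDt)) · exp(−(x−vt)²/(4Dt)), with n_e·A the pore (flow) area.
Plume center vt = 1.55 × 786 = 1218.3 m, so the well at 1250 m is 31.7 m downgradient of the peak.
√(4πDt) = 40.86 m, giving peak height M/(n_e·A·√(4πDt)) = 280/(0.28 × 167 × 40.86) = 0.1465 kg/m³.
(x−vt)²/(4Dt) = (31.7)²/(4 × 0.169 × 786) = 1.891; exp(−1.891) = 0.1509.
C = 0.1465 × 0.1509 = 0.0221 kg/m³.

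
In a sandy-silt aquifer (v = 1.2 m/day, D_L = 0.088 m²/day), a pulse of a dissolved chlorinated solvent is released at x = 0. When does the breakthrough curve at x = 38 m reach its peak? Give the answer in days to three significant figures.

31.6 days

For the 1D instantaneous-source solution, setting ∂C/∂t = 0 at fixed x gives v²t² + 2Dt − x² = 0, so t = (√(D² + v²x²) − D)/v².
√(D² + v²x²) = √(0.088² + 1.2² × 38²) = 45.60; v² = 1.44.
t = (45.60 − 0.088)/1.44 = 31.6 days (vs. the pure-advection estimate x/v = 31.7 d).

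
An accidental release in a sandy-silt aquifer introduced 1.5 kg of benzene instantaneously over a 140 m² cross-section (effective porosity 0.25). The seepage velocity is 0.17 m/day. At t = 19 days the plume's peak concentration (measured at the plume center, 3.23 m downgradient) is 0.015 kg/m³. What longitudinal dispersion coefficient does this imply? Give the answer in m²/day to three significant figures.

0.0342 m²/day

At the plume center C_max = M/(n_e·A·√(4πDt)), so D = M²/(4πt·(n_e·A·C_max)²).
n_e·A·C_max = 0.25 × 140 × 0.015 = 0.5250 kg/m.
D = 1.5²/(4π × 19 × 0.5250²) = 0.0342 m²/day.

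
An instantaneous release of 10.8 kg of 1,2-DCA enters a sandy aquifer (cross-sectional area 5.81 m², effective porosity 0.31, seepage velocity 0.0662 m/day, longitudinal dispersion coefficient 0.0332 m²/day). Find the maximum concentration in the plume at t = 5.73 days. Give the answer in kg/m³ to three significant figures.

The peak of an instantaneous 1D plume sits at x = vt; there the Gaussian factor is 1 and C_max = M/(n_e·A·√(4πDt)), where n_e·A is the pore area the mass is dissolved in.
√(4πDt) = √(4π × 0.0332 × 5.73) = 1.546 m, so C_max = 10.8/(0.31 × 5.81 × 1.546) = 3.88 kg/m³.

3.88 kg/m³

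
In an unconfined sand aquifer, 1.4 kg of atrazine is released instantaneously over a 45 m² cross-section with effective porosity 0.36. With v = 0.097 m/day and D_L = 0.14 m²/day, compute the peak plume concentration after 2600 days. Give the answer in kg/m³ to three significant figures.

The peak of an instantaneous 1D plume sits at x = vt; there the Gaussian factor is 1 and C_max = M/(n_e·A·√(4πDt)), where n_e·A is the pore area the mass is dissolved in.
√(4πDt) = √(4π × 0.14 × 2600) = 67.63 m, so C_max = 1.4/(0.36 × 45 × 67.63) = 0.00128 kg/m³.

0.00128 kg/m³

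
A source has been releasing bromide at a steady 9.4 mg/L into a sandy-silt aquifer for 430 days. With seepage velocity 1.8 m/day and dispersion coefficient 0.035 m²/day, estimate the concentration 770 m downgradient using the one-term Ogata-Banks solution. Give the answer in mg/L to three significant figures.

For a continuous step input, C/C₀ ≈ ½·erfc((x−vt)/(2√(Dt))).
vt = 1.8 × 430 = 774 m and 2√(Dt) = 2√(0.035 × 430) = 7.759 m.
Argument (x−vt)/(2√(Dt)) = (770 − 774)/7.759 = -0.5155; ½·erfc(-0.5155) = 0.7670.
C = 9.4 × 0.7670 = 7.21 mg/L.

7.21 mg/L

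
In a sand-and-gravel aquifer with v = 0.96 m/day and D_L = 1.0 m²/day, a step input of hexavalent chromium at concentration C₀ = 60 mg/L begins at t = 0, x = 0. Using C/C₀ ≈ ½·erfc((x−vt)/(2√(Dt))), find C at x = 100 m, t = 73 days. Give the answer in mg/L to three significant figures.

For a continuous step input, C/C₀ ≈ ½·erfc((x−vt)/(2√(Dt))).
vt = 0.96 × 73 = 70.08 m and 2√(Dt) = 2√(1.0 × 73) = 17.09 m.
Argument (x−vt)/(2√(Dt)) = (100 − 70.08)/17.09 = 1.751; ½·erfc(1.751) = 0.006638.
C = 60 × 0.006638 = 0.398 mg/L.

0.398 mg/L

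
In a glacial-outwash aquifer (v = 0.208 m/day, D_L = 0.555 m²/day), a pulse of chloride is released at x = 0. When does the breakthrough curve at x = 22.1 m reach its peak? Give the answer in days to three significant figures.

For the 1D instantaneous-source solution, setting ∂C/∂t = 0 at fixed x gives v²t² + 2Dt − x² = 0, so t = (√(D² + v²x²) − D)/v².
√(D² + v²x²) = √(0.555² + 0.208² × 22.1²) = 4.630; v² = 0.043264.
t = (4.630 − 0.555)/0.043264 = 94.2 days (vs. the pure-advection estimate x/v = 106 d).

94.2 days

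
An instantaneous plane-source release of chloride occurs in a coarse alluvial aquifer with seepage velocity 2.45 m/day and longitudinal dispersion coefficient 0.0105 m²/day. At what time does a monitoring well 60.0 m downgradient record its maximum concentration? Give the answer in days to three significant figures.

For the 1D instantaneous-source solution, setting ∂C/∂t = 0 at fixed x gives v²t² + 2Dt − x² = 0, so t = (√(D² + v²x²) − D)/v².
√(D² + v²x²) = √(0.0105² + 2.45² × 60.0²) = 147.0; v² = 6.0025.
t = (147.0 − 0.0105)/6.0025 = 24.5 days (vs. the pure-advection estimate x/v = 24.5 d).

24.5 days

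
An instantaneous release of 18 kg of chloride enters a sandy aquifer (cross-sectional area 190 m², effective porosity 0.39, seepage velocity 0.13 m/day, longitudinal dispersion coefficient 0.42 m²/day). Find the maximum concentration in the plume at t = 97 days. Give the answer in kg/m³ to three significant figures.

0.0107 kg/m³

The peak of an instantaneous 1D plume sits at x = vt; there the Gaussian factor is 1 and C_max = M/(n_e·A·√(4πDt)), where n_e·A is the pore area the mass is dissolved in.
√(4πDt) = √(4π × 0.42 × 97) = 22.63 m, so C_max = 18/(0.39 × 190 × 22.63) = 0.0107 kg/m³.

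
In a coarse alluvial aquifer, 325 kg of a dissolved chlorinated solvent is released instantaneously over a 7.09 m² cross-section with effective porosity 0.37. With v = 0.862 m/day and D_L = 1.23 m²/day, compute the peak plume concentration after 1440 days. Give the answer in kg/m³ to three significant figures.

0.830 kg/m³

The peak of an instantaneous 1D plume sits at x = vt; there the Gaussian factor is 1 and C_max = M/(n_e·A·√(4πDt)), where n_e·A is the pore area the mass is dissolved in.
√(4πDt) = √(4π × 1.23 × 1440) = 149.2 m, so C_max = 325/(0.37 × 7.09 × 149.2) = 0.830 kg/m³.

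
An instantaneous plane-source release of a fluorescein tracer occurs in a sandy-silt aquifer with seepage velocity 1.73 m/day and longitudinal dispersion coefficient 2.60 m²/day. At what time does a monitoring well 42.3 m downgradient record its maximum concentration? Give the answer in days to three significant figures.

23.6 days

For the 1D instantaneous-source solution, setting ∂C/∂t = 0 at fixed x gives v²t² + 2Dt − x² = 0, so t = (√(D² + v²x²) − D)/v².
√(D² + v²x²) = √(2.60² + 1.73² × 42.3²) = 73.23; v² = 2.9929.
t = (73.23 − 2.60)/2.9929 = 23.6 days (vs. the pure-advection estimate x/v = 24.5 d).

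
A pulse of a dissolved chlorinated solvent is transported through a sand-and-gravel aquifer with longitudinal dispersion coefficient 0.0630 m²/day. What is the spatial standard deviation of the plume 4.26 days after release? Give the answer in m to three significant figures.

0.733 m

Dispersive spreading gives a Gaussian with σ² = 2Dt; advection only shifts the center.
σ = √(2 × 0.0630 × 4.26) = 0.733 m.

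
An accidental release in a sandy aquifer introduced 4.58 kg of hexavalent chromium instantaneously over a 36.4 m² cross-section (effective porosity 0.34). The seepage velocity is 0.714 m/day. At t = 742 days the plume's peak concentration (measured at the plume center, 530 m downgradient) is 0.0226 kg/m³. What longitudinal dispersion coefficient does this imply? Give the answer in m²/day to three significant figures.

0.0288 m²/day

At the plume center C_max = M/(n_e·A·√(4πDt)), so D = M²/(4πt·(n_e·A·C_max)²).
n_e·A·C_max = 0.34 × 36.4 × 0.0226 = 0.2797 kg/m.
D = 4.58²/(4π × 742 × 0.2797²) = 0.0288 m²/day.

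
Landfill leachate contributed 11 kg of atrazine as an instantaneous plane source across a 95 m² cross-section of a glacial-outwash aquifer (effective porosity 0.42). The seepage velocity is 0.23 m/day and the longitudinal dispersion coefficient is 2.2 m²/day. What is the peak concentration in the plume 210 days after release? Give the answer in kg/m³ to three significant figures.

0.00362 kg/m³

The peak of an instantaneous 1D plume sits at x = vt; there the Gaussian factor is 1 and C_max = M/(n_e·A·√(4πDt)), where n_e·A is the pore area the mass is dissolved in.
√(4πDt) = √(4π × 2.2 × 210) = 76.19 m, so C_max = 11/(0.42 × 95 × 76.19) = 0.00362 kg/m³.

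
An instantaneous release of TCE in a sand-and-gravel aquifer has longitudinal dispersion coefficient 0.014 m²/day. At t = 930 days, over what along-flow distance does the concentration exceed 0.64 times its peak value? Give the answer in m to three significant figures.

The plume is Gaussian with σ = √(2Dt) = √(2 × 0.014 × 930) = 5.103 m.
C/C_peak = exp(−Δx²/(2σ²)) = 0.64 ⇒ Δx = σ·√(−2 ln 0.64) = 5.103 × 0.9448 = 4.821 m.
Width = 2Δx = 9.64 m.

9.64 m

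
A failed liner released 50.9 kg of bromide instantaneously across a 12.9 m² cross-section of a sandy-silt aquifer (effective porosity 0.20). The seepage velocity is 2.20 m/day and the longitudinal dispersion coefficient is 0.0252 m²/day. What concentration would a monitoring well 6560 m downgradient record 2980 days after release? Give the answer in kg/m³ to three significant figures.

For an instantaneous plane source, C(x,t) = M/(n_e·A·√(4πDt)) · exp(−(x−vt)²/(4Dt)), with n_e·A the pore (flow) area.
Plume center vt = 2.20 × 2980 = 6556 m, so the well at 6560 m is 4 m downgradient of the peak.
√(4πDt) = 30.72 m, giving peak height M/(n_e·A·√(4πDt)) = 50.9/(0.20 × 12.9 × 30.72) = 0.6422 kg/m³.
(x−vt)²/(4Dt) = (4)²/(4 × 0.0252 × 2980) = 0.05327; exp(−0.05327) = 0.9481.
C = 0.6422 × 0.9481 = 0.609 kg/m³.

0.609 kg/m³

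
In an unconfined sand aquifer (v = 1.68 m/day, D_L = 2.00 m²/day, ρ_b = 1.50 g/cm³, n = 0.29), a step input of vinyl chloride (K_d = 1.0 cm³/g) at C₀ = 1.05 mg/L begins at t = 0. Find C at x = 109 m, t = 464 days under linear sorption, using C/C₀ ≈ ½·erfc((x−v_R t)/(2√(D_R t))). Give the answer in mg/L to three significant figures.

Retardation factor R = 1 + ρ_b·K_d/n = 1 + 1.50 × 1.0/0.29 = 6.172.
Sorption retards both mechanisms: v_R = v/R = 0.2722 m/day, D_R = D/R = 0.3240 m²/day.
v_R·t = 0.2722 × 464 = 126.3008 m; 2√(D_R t) = 24.52 m; argument = (109 − 126.3008)/24.52 = -0.7056.
C = C₀ × ½·erfc(-0.7056) = 1.05 × 0.8408 = 0.883 mg/L.

0.883 mg/L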